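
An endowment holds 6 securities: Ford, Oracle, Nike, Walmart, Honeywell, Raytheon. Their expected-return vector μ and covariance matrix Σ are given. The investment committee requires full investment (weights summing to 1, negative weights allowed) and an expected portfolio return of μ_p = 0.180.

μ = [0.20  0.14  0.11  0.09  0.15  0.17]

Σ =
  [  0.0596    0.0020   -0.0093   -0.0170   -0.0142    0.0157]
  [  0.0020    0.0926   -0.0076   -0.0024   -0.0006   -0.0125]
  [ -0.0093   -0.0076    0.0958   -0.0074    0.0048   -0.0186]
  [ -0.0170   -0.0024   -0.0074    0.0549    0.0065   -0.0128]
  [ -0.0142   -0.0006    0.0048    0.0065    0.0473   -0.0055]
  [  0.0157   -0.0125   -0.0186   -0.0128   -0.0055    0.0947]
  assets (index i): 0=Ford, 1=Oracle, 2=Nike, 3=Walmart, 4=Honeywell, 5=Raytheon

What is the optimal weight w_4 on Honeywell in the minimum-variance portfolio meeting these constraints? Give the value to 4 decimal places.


x=Σ⁻¹μ = [5.0778  2.0455  2.3457  3.6792  4.2604  2.4288]
y=Σ⁻¹𝟙 = [29.9572  15.0056  18.9916  31.6082  26.0417  17.0887]
a=μᵀx=2.943033  b=𝟙ᵀx=19.837351  c=𝟙ᵀy=138.692840  D=ac−b²=14.657124
λ₁=(c·0.180−b)/D = (138.692840·0.180−19.837351)/14.657124 = 0.349820
λ₂=(a−b·0.180)/D = (2.943033−19.837351·0.180)/14.657124 = -0.042825
w* = 0.349820·x + -0.042825·y:
  w_0 = 0.349820·5.0778 + -0.042825·29.9572 = 0.4934  (Ford)
  w_1 = 0.349820·2.0455 + -0.042825·15.0056 = 0.0730  (Oracle)
  w_2 = 0.349820·2.3457 + -0.042825·18.9916 = 0.0073  (Nike)
  w_3 = 0.349820·3.6792 + -0.042825·31.6082 = -0.0666  (Walmart)
  w_4 = 0.349820·4.2604 + -0.042825·26.0417 = 0.3751  (Honeywell)
  w_5 = 0.349820·2.4288 + -0.042825·17.0887 = 0.1178  (Raytheon)
Σw_i=1.0000  μᵀw=0.1800
σ²=wᵀΣw=λ₁·μ_p+λ₂ = 0.349820·0.180 + -0.042825 = 0.020143 ≈ 0.0201

0.3751


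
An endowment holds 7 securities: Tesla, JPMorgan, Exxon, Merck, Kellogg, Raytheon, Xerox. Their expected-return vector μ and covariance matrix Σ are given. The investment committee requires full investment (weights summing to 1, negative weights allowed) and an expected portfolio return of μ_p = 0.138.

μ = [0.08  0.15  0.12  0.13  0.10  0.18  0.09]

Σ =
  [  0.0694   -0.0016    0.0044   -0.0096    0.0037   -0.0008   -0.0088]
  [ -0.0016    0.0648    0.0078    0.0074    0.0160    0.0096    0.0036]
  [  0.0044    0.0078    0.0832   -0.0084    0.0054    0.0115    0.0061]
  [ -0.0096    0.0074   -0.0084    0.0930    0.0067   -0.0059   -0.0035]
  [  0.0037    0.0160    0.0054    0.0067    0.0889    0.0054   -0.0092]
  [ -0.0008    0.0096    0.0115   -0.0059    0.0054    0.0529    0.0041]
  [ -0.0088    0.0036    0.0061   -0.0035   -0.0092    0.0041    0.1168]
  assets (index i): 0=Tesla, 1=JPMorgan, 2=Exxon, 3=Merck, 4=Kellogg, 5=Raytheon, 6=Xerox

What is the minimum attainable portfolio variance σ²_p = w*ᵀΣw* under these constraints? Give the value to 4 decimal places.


p=Σ⁻¹μ = [1.4704  1.4265  0.8906  1.7018  0.5197  3.0490  0.7757]
q=Σ⁻¹𝟙 = [16.9286  8.5969  8.2984  13.3856  7.5167  15.7788  9.5780]
a=μᵀp=1.330308  b=𝟙ᵀp=9.833620  c=𝟙ᵀq=80.082887  D=ac−b²=9.834825
λ₁=(c·0.138−b)/D = (80.082887·0.138−9.833620)/9.834825 = 0.123827
λ₂=(a−b·0.138)/D = (1.330308−9.833620·0.138)/9.834825 = -0.002718
w* = 0.123827·p + -0.002718·q:
  w_0 = 0.123827·1.4704 + -0.002718·16.9286 = 0.1361  (Tesla)
  w_1 = 0.123827·1.4265 + -0.002718·8.5969 = 0.1533  (JPMorgan)
  w_2 = 0.123827·0.8906 + -0.002718·8.2984 = 0.0877  (Exxon)
  w_3 = 0.123827·1.7018 + -0.002718·13.3856 = 0.1743  (Merck)
  w_4 = 0.123827·0.5197 + -0.002718·7.5167 = 0.0439  (Kellogg)
  w_5 = 0.123827·3.0490 + -0.002718·15.7788 = 0.3347  (Raytheon)
  w_6 = 0.123827·0.7757 + -0.002718·9.5780 = 0.0700  (Xerox)
Σw_i=1.0000  μᵀw=0.1380
σ²=wᵀΣw=λ₁·μ_p+λ₂ = 0.123827·0.138 + -0.002718 = 0.014370 ≈ 0.0144

0.0144


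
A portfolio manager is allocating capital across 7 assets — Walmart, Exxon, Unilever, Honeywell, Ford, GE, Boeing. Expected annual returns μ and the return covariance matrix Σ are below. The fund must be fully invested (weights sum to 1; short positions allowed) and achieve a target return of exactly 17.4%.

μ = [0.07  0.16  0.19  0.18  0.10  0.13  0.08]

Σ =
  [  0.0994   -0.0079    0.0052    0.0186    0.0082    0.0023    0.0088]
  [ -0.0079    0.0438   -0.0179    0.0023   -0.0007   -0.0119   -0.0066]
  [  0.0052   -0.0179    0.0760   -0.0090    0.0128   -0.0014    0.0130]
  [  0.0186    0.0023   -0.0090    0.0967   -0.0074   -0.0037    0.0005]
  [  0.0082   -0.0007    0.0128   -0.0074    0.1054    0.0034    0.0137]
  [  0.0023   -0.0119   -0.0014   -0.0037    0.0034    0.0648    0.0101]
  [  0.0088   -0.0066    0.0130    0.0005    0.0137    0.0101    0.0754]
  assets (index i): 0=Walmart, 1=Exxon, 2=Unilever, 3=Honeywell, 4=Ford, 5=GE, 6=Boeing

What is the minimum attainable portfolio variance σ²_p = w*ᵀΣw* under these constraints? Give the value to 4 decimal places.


p=Σ⁻¹μ = [0.4373  6.2501  4.1295  2.1722  0.4615  3.2795  0.3075]
q=Σ⁻¹𝟙 = [8.3682  39.7624  21.3476  10.9947  5.5228  21.9792  8.0653]
a=μᵀp=2.703316  b=𝟙ᵀp=17.037639  c=𝟙ᵀq=116.040168  D=ac−b²=23.412073
λ₁=(c·0.174−b)/D = (116.040168·0.174−17.037639)/23.412073 = 0.134689
λ₂=(a−b·0.174)/D = (2.703316−17.037639·0.174)/23.412073 = -0.011158
w* = 0.134689·p + -0.011158·q:
  w_0 = 0.134689·0.4373 + -0.011158·8.3682 = -0.0345  (Walmart)
  w_1 = 0.134689·6.2501 + -0.011158·39.7624 = 0.3982  (Exxon)
  w_2 = 0.134689·4.1295 + -0.011158·21.3476 = 0.3180  (Unilever)
  w_3 = 0.134689·2.1722 + -0.011158·10.9947 = 0.1699  (Honeywell)
  w_4 = 0.134689·0.4615 + -0.011158·5.5228 = 0.0005  (Ford)
  w_5 = 0.134689·3.2795 + -0.011158·21.9792 = 0.1965  (GE)
  w_6 = 0.134689·0.3075 + -0.011158·8.0653 = -0.0486  (Boeing)
Σw_i=1.0000  μᵀw=0.1740
σ²=wᵀΣw=λ₁·μ_p+λ₂ = 0.134689·0.174 + -0.011158 = 0.012278 ≈ 0.0123

0.0123


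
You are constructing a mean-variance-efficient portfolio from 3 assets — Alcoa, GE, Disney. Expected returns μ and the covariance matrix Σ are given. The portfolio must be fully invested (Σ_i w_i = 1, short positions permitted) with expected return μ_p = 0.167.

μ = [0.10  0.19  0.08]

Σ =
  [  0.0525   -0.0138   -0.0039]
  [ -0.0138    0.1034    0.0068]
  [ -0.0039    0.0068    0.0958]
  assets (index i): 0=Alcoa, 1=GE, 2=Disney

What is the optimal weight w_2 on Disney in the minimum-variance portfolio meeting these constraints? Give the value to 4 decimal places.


x=Σ⁻¹μ = [2.5211  2.1222  0.7871]
y=Σ⁻¹𝟙 = [22.9961  12.0485  10.5194]
a=μᵀx=0.718297  b=𝟙ᵀx=5.430372  c=𝟙ᵀy=45.563948  D=ac−b²=3.239494
λ₁=(c·0.167−b)/D = (45.563948·0.167−5.430372)/3.239494 = 0.672576
λ₂=(a−b·0.167)/D = (0.718297−5.430372·0.167)/3.239494 = -0.058211
w* = 0.672576·x + -0.058211·y:
  w_0 = 0.672576·2.5211 + -0.058211·22.9961 = 0.3570  (Alcoa)
  w_1 = 0.672576·2.1222 + -0.058211·12.0485 = 0.7260  (GE)
  w_2 = 0.672576·0.7871 + -0.058211·10.5194 = -0.0830  (Disney)
Σw_i=1.0000  μᵀw=0.1670
σ²=wᵀΣw=λ₁·μ_p+λ₂ = 0.672576·0.167 + -0.058211 = 0.054109 ≈ 0.0541

-0.0830


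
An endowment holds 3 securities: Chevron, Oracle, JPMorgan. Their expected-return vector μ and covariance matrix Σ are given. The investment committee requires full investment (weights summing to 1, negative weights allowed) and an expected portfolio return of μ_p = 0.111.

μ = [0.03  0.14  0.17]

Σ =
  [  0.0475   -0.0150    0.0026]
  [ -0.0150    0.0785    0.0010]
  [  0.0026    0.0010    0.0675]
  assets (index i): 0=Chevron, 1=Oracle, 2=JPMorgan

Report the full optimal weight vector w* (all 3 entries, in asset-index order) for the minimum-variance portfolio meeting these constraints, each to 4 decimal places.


x=Σ⁻¹μ = [1.1185  1.9660  2.4463]
y=Σ⁻¹𝟙 = [25.8377  17.5033  13.5603]
a=μᵀx=0.724669  b=𝟙ᵀx=5.530835  c=𝟙ᵀy=56.901262  D=ac−b²=10.644445
λ₁=(c·0.111−b)/D = (56.901262·0.111−5.530835)/10.644445 = 0.073767
λ₂=(a−b·0.111)/D = (0.724669−5.530835·0.111)/10.644445 = 0.010404
w* = 0.073767·x + 0.010404·y:
  w_0 = 0.073767·1.1185 + 0.010404·25.8377 = 0.3513  (Chevron)
  w_1 = 0.073767·1.9660 + 0.010404·17.5033 = 0.3271  (Oracle)
  w_2 = 0.073767·2.4463 + 0.010404·13.5603 = 0.3215  (JPMorgan)
Σw_i=1.0000  μᵀw=0.1110
σ²=wᵀΣw=λ₁·μ_p+λ₂ = 0.073767·0.111 + 0.010404 = 0.018592 ≈ 0.0186

0.3513  0.3271  0.3215


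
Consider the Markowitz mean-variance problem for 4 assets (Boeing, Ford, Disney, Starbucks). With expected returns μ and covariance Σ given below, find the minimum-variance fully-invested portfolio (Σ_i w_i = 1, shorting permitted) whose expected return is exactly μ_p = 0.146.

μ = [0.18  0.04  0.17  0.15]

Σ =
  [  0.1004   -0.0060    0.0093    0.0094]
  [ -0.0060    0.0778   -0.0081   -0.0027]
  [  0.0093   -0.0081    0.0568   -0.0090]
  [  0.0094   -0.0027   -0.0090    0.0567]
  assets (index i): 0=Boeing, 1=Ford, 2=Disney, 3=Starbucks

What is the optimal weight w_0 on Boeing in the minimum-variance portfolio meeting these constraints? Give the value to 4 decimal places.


x=Σ⁻¹μ = [1.2563  1.0723  3.4205  3.0312]
y=Σ⁻¹𝟙 = [6.9488  16.4112  22.0999  20.7741]
a=μᵀx=1.305190  b=𝟙ᵀx=8.780329  c=𝟙ᵀy=66.233996  D=ac−b²=9.353781
λ₁=(c·0.146−b)/D = (66.233996·0.146−8.780329)/9.353781 = 0.095131
λ₂=(a−b·0.146)/D = (1.305190−8.780329·0.146)/9.353781 = 0.002487
w* = 0.095131·x + 0.002487·y:
  w_0 = 0.095131·1.2563 + 0.002487·6.9488 = 0.1368  (Boeing)
  w_1 = 0.095131·1.0723 + 0.002487·16.4112 = 0.1428  (Ford)
  w_2 = 0.095131·3.4205 + 0.002487·22.0999 = 0.3804  (Disney)
  w_3 = 0.095131·3.0312 + 0.002487·20.7741 = 0.3400  (Starbucks)
Σw_i=1.0000  μᵀw=0.1460
σ²=wᵀΣw=λ₁·μ_p+λ₂ = 0.095131·0.146 + 0.002487 = 0.016376 ≈ 0.0164

0.1368


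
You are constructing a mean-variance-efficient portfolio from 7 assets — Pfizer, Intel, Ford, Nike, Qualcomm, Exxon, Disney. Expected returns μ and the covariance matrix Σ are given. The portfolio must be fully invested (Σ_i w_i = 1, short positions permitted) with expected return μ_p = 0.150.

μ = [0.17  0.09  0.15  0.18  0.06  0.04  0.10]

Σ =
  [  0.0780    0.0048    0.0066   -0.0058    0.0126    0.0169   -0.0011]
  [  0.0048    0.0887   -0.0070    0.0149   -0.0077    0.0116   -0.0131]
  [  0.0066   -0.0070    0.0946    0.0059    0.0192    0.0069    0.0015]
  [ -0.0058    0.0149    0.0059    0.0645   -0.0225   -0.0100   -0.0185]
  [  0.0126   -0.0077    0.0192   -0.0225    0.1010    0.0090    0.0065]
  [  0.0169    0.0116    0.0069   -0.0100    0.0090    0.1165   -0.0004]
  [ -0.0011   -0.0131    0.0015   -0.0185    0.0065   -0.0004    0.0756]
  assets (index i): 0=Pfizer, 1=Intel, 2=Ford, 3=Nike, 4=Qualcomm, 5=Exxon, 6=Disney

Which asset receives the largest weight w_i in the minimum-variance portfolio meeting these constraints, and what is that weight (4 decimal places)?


Nike (0.3672)

x=Σ⁻¹μ = [2.1837  0.7506  1.0399  3.6945  0.8431  0.1501  2.2964]
y=Σ⁻¹𝟙 = [10.3869  10.1265  5.8411  24.5163  11.8166  6.9830  20.0378]
a=μᵀx=1.546016  b=𝟙ᵀx=10.958337  c=𝟙ᵀy=89.708073  D=ac−b²=18.604995
λ₁=(c·0.150−b)/D = (89.708073·0.150−10.958337)/18.604995 = 0.134258
λ₂=(a−b·0.150)/D = (1.546016−10.958337·0.150)/18.604995 = -0.005253
w* = 0.134258·x + -0.005253·y:
  w_0 = 0.134258·2.1837 + -0.005253·10.3869 = 0.2386  (Pfizer)
  w_1 = 0.134258·0.7506 + -0.005253·10.1265 = 0.0476  (Intel)
  w_2 = 0.134258·1.0399 + -0.005253·5.8411 = 0.1089  (Ford)
  w_3 = 0.134258·3.6945 + -0.005253·24.5163 = 0.3672  (Nike)
  w_4 = 0.134258·0.8431 + -0.005253·11.8166 = 0.0511  (Qualcomm)
  w_5 = 0.134258·0.1501 + -0.005253·6.9830 = -0.0165  (Exxon)
  w_6 = 0.134258·2.2964 + -0.005253·20.0378 = 0.2030  (Disney)
Σw_i=1.0000  μᵀw=0.1500
σ²=wᵀΣw=λ₁·μ_p+λ₂ = 0.134258·0.150 + -0.005253 = 0.014886 ≈ 0.0149


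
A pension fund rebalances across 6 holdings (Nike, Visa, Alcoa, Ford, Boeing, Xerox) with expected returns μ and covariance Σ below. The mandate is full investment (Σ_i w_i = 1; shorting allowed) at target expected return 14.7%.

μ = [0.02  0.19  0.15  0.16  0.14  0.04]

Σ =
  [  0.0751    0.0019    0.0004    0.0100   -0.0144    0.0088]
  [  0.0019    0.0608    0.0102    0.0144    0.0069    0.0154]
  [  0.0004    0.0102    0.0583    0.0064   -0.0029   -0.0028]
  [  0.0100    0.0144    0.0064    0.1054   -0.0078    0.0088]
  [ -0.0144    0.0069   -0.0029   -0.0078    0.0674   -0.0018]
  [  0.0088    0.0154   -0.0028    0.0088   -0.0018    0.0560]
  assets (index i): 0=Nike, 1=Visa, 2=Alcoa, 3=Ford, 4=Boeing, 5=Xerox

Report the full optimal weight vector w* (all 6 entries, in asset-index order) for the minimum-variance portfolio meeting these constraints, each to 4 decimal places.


x=Σ⁻¹μ = [0.4542  2.2101  2.1609  1.2011  2.1806  0.0245]
y=Σ⁻¹𝟙 = [14.1847  5.7682  16.9772  6.5311  19.1498  14.4799]
a=μᵀx=1.251579  b=𝟙ᵀx=8.231392  c=𝟙ᵀy=77.091033  D=ac−b²=28.729666
λ₁=(c·0.147−b)/D = (77.091033·0.147−8.231392)/28.729666 = 0.107937
λ₂=(a−b·0.147)/D = (1.251579−8.231392·0.147)/28.729666 = 0.001447
w* = 0.107937·x + 0.001447·y:
  w_0 = 0.107937·0.4542 + 0.001447·14.1847 = 0.0695  (Nike)
  w_1 = 0.107937·2.2101 + 0.001447·5.7682 = 0.2469  (Visa)
  w_2 = 0.107937·2.1609 + 0.001447·16.9772 = 0.2578  (Alcoa)
  w_3 = 0.107937·1.2011 + 0.001447·6.5311 = 0.1391  (Ford)
  w_4 = 0.107937·2.1806 + 0.001447·19.1498 = 0.2631  (Boeing)
  w_5 = 0.107937·0.0245 + 0.001447·14.4799 = 0.0236  (Xerox)
Σw_i=1.0000  μᵀw=0.1470
σ²=wᵀΣw=λ₁·μ_p+λ₂ = 0.107937·0.147 + 0.001447 = 0.017313 ≈ 0.0173

0.0695  0.2469  0.2578  0.1391  0.2631  0.0236


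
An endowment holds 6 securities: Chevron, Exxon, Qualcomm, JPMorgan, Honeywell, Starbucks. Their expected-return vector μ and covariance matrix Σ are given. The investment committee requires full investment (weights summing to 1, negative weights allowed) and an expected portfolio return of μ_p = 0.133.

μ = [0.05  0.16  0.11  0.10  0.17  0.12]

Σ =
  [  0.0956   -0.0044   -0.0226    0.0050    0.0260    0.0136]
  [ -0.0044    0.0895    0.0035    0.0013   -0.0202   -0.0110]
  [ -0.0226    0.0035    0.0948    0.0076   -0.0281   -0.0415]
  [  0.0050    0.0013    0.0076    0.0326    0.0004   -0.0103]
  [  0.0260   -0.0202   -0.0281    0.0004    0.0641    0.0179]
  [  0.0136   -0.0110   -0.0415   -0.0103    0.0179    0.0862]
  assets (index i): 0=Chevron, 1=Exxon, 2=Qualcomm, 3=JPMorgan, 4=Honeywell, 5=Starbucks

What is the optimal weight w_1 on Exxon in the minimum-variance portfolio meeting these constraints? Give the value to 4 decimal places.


0.1704

g=Σ⁻¹μ = [-0.3127  2.9244  3.2592  3.0889  4.3121  2.8574]
h=Σ⁻¹𝟙 = [6.1280  18.3151  26.6098  30.2578  23.5174  24.5142]
a=μᵀg=2.195621  b=𝟙ᵀg=16.129344  c=𝟙ᵀh=129.342343  D=ac−b²=23.831058
λ₁=(c·0.133−b)/D = (129.342343·0.133−16.129344)/23.831058 = 0.045033
λ₂=(a−b·0.133)/D = (2.195621−16.129344·0.133)/23.831058 = 0.002116
w* = 0.045033·g + 0.002116·h:
  w_0 = 0.045033·-0.3127 + 0.002116·6.1280 = -0.0011  (Chevron)
  w_1 = 0.045033·2.9244 + 0.002116·18.3151 = 0.1704  (Exxon)
  w_2 = 0.045033·3.2592 + 0.002116·26.6098 = 0.2031  (Qualcomm)
  w_3 = 0.045033·3.0889 + 0.002116·30.2578 = 0.2031  (JPMorgan)
  w_4 = 0.045033·4.3121 + 0.002116·23.5174 = 0.2439  (Honeywell)
  w_5 = 0.045033·2.8574 + 0.002116·24.5142 = 0.1805  (Starbucks)
Σw_i=1.0000  μᵀw=0.1330
σ²=wᵀΣw=λ₁·μ_p+λ₂ = 0.045033·0.133 + 0.002116 = 0.008105 ≈ 0.0081


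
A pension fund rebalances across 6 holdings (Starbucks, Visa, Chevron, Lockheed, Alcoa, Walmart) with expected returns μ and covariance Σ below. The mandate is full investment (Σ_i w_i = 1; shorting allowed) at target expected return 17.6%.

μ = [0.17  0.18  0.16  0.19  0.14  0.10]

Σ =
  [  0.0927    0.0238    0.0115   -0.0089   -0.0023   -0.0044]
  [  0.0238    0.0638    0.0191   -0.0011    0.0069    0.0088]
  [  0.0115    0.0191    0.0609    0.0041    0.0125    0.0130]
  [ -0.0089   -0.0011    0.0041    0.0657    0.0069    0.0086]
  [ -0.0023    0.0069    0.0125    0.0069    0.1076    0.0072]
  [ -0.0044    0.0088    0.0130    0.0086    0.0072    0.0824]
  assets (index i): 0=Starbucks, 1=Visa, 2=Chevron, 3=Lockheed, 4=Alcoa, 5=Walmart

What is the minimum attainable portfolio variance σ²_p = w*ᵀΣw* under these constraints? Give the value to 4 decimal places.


0.0210

p=Σ⁻¹μ = [1.5494  1.7367  1.3081  2.8908  0.8502  0.5285]
q=Σ⁻¹𝟙 = [9.6789  8.0549  7.9426  14.3727  6.5732  8.4650]
a=μᵀp=1.506428  b=𝟙ᵀp=8.863671  c=𝟙ᵀq=55.087320  D=ac−b²=4.420401
λ₁=(c·0.176−b)/D = (55.087320·0.176−8.863671)/4.420401 = 0.188150
λ₂=(a−b·0.176)/D = (1.506428−8.863671·0.176)/4.420401 = -0.012121
w* = 0.188150·p + -0.012121·q:
  w_0 = 0.188150·1.5494 + -0.012121·9.6789 = 0.1742  (Starbucks)
  w_1 = 0.188150·1.7367 + -0.012121·8.0549 = 0.2291  (Visa)
  w_2 = 0.188150·1.3081 + -0.012121·7.9426 = 0.1498  (Chevron)
  w_3 = 0.188150·2.8908 + -0.012121·14.3727 = 0.3697  (Lockheed)
  w_4 = 0.188150·0.8502 + -0.012121·6.5732 = 0.0803  (Alcoa)
  w_5 = 0.188150·0.5285 + -0.012121·8.4650 = -0.0032  (Walmart)
Σw_i=1.0000  μᵀw=0.1760
σ²=wᵀΣw=λ₁·μ_p+λ₂ = 0.188150·0.176 + -0.012121 = 0.020994 ≈ 0.0210


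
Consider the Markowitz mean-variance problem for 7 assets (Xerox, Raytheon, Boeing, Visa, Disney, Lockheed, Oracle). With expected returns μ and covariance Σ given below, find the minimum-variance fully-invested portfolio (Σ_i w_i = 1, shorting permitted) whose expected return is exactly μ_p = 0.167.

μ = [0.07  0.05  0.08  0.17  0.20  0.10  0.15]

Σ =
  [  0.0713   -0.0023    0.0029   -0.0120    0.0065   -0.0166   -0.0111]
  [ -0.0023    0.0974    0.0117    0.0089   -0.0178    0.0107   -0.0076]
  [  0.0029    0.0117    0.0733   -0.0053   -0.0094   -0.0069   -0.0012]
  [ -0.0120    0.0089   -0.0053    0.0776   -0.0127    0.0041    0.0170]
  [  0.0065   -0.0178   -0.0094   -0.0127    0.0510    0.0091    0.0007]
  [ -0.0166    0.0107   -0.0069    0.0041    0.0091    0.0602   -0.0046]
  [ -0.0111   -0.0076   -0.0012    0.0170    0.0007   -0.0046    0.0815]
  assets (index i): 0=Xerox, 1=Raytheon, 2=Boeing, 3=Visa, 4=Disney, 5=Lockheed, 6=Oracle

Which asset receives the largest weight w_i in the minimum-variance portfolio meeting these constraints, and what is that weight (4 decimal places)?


u=Σ⁻¹μ = [1.5296  0.9323  1.8574  2.8158  4.8361  1.3302  1.6093]
v=Σ⁻¹𝟙 = [20.6382  10.6851  17.3890  16.0112  24.3762  18.6783  13.8383]
a=μᵀu=2.122611  b=𝟙ᵀu=14.910768  c=𝟙ᵀv=121.616297  D=ac−b²=35.813045
λ₁=(c·0.167−b)/D = (121.616297·0.167−14.910768)/35.813045 = 0.150759
λ₂=(a−b·0.167)/D = (2.122611−14.910768·0.167)/35.813045 = -0.010261
w* = 0.150759·u + -0.010261·v:
  w_0 = 0.150759·1.5296 + -0.010261·20.6382 = 0.0188  (Xerox)
  w_1 = 0.150759·0.9323 + -0.010261·10.6851 = 0.0309  (Raytheon)
  w_2 = 0.150759·1.8574 + -0.010261·17.3890 = 0.1016  (Boeing)
  w_3 = 0.150759·2.8158 + -0.010261·16.0112 = 0.2602  (Visa)
  w_4 = 0.150759·4.8361 + -0.010261·24.3762 = 0.4790  (Disney)
  w_5 = 0.150759·1.3302 + -0.010261·18.6783 = 0.0089  (Lockheed)
  w_6 = 0.150759·1.6093 + -0.010261·13.8383 = 0.1006  (Oracle)
Σw_i=1.0000  μᵀw=0.1670
σ²=wᵀΣw=λ₁·μ_p+λ₂ = 0.150759·0.167 + -0.010261 = 0.014916 ≈ 0.0149

Disney (0.4790)


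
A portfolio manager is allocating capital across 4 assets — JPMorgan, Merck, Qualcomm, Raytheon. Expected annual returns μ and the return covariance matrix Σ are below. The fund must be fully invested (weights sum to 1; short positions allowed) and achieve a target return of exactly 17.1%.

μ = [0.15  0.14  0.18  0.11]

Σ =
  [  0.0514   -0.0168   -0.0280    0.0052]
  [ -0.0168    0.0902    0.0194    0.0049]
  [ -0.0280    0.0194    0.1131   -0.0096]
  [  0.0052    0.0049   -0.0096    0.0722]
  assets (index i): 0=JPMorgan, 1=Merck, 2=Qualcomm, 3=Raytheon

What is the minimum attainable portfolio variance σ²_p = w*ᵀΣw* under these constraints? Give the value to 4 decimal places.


x=Σ⁻¹μ = [4.7748  1.8100  2.5820  1.4001]
y=Σ⁻¹𝟙 = [30.6984  12.8109  15.3314  12.8085]
a=μᵀx=1.588387  b=𝟙ᵀx=10.566887  c=𝟙ᵀy=71.649295  D=ac−b²=2.147678
λ₁=(c·0.171−b)/D = (71.649295·0.171−10.566887)/2.147678 = 0.784634
λ₂=(a−b·0.171)/D = (1.588387−10.566887·0.171)/2.147678 = -0.101762
w* = 0.784634·x + -0.101762·y:
  w_0 = 0.784634·4.7748 + -0.101762·30.6984 = 0.6225  (JPMorgan)
  w_1 = 0.784634·1.8100 + -0.101762·12.8109 = 0.1166  (Merck)
  w_2 = 0.784634·2.5820 + -0.101762·15.3314 = 0.4657  (Qualcomm)
  w_3 = 0.784634·1.4001 + -0.101762·12.8085 = -0.2048  (Raytheon)
Σw_i=1.0000  μᵀw=0.1710
σ²=wᵀΣw=λ₁·μ_p+λ₂ = 0.784634·0.171 + -0.101762 = 0.032411 ≈ 0.0324

0.0324


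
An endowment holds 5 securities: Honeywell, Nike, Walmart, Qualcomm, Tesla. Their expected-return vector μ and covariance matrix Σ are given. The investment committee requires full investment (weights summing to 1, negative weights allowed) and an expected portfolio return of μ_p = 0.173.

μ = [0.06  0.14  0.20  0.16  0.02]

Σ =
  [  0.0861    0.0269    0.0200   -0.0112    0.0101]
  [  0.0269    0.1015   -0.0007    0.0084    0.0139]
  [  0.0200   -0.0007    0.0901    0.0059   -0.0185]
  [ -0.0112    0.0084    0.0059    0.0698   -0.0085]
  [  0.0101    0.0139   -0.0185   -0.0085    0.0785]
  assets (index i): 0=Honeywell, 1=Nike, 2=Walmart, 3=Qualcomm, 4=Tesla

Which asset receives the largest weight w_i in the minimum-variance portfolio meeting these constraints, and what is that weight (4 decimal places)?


u=Σ⁻¹μ = [-0.0030  1.1132  2.2610  2.0659  0.8146]
v=Σ⁻¹𝟙 = [7.8262  4.4302  11.5109  15.9501  15.3873]
a=μᵀu=0.954710  b=𝟙ᵀu=6.251757  c=𝟙ᵀv=55.104800  D=ac−b²=13.524643
λ₁=(c·0.173−b)/D = (55.104800·0.173−6.251757)/13.524643 = 0.242622
λ₂=(a−b·0.173)/D = (0.954710−6.251757·0.173)/13.524643 = -0.009379
w* = 0.242622·u + -0.009379·v:
  w_0 = 0.242622·-0.0030 + -0.009379·7.8262 = -0.0741  (Honeywell)
  w_1 = 0.242622·1.1132 + -0.009379·4.4302 = 0.2285  (Nike)
  w_2 = 0.242622·2.2610 + -0.009379·11.5109 = 0.4406  (Walmart)
  w_3 = 0.242622·2.0659 + -0.009379·15.9501 = 0.3516  (Qualcomm)
  w_4 = 0.242622·0.8146 + -0.009379·15.3873 = 0.0533  (Tesla)
Σw_i=1.0000  μᵀw=0.1730
σ²=wᵀΣw=λ₁·μ_p+λ₂ = 0.242622·0.173 + -0.009379 = 0.032595 ≈ 0.0326

Walmart (0.4406)


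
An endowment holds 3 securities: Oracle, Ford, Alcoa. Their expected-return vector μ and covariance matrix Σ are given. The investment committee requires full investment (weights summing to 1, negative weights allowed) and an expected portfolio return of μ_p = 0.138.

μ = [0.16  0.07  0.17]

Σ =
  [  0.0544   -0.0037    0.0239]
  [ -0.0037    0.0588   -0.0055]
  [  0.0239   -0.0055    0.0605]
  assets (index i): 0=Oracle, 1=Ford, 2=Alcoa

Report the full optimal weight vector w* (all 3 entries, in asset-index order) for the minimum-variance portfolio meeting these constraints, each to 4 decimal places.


g=Σ⁻¹μ = [2.1168  1.5212  2.1120]
h=Σ⁻¹𝟙 = [14.1041  19.0815  12.6919]
a=μᵀg=0.804208  b=𝟙ᵀg=5.749987  c=𝟙ᵀh=45.877503  D=ac−b²=3.832693
λ₁=(c·0.138−b)/D = (45.877503·0.138−5.749987)/3.832693 = 0.151619
λ₂=(a−b·0.138)/D = (0.804208−5.749987·0.138)/3.832693 = 0.002794
w* = 0.151619·g + 0.002794·h:
  w_0 = 0.151619·2.1168 + 0.002794·14.1041 = 0.3604  (Oracle)
  w_1 = 0.151619·1.5212 + 0.002794·19.0815 = 0.2840  (Ford)
  w_2 = 0.151619·2.1120 + 0.002794·12.6919 = 0.3557  (Alcoa)
Σw_i=1.0000  μᵀw=0.1380
σ²=wᵀΣw=λ₁·μ_p+λ₂ = 0.151619·0.138 + 0.002794 = 0.023718 ≈ 0.0237

0.3604  0.2840  0.3557


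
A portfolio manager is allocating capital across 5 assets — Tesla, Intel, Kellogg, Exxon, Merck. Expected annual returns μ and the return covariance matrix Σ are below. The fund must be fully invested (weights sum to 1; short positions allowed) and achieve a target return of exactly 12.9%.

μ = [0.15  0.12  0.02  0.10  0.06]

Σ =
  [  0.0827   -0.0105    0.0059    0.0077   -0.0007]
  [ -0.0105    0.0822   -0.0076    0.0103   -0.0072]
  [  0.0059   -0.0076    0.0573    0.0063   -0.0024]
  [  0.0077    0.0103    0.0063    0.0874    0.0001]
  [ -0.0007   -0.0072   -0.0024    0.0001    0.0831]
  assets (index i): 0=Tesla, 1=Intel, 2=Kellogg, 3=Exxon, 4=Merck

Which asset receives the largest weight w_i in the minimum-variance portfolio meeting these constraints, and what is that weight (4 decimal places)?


Tesla (0.4409)

u=Σ⁻¹μ = [1.9473  1.7246  0.3330  0.7443  0.8966]
v=Σ⁻¹𝟙 = [12.2485  15.7275  18.0732  7.1903  14.0129]
a=μᵀu=0.633938  b=𝟙ᵀu=5.645835  c=𝟙ᵀv=67.252315  D=ac−b²=10.758329
λ₁=(c·0.129−b)/D = (67.252315·0.129−5.645835)/10.758329 = 0.281616
λ₂=(a−b·0.129)/D = (0.633938−5.645835·0.129)/10.758329 = -0.008772
w* = 0.281616·u + -0.008772·v:
  w_0 = 0.281616·1.9473 + -0.008772·12.2485 = 0.4409  (Tesla)
  w_1 = 0.281616·1.7246 + -0.008772·15.7275 = 0.3477  (Intel)
  w_2 = 0.281616·0.3330 + -0.008772·18.0732 = -0.0648  (Kellogg)
  w_3 = 0.281616·0.7443 + -0.008772·7.1903 = 0.1465  (Exxon)
  w_4 = 0.281616·0.8966 + -0.008772·14.0129 = 0.1296  (Merck)
Σw_i=1.0000  μᵀw=0.1290
σ²=wᵀΣw=λ₁·μ_p+λ₂ = 0.281616·0.129 + -0.008772 = 0.027556 ≈ 0.0276


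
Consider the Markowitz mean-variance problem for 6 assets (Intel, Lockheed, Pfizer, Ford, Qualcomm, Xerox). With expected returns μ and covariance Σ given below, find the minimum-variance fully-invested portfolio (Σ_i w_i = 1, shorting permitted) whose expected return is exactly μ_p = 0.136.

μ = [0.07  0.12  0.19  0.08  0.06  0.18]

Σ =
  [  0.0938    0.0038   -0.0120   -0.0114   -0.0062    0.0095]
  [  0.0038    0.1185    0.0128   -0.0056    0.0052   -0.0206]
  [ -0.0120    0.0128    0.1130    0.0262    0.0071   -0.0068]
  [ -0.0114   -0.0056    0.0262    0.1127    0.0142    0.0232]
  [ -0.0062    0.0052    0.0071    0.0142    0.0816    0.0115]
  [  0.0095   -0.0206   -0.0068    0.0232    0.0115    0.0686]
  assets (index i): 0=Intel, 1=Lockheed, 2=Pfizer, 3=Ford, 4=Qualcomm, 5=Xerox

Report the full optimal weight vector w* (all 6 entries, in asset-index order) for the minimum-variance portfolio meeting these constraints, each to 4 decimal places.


0.1597  0.1774  0.1883  0.0410  0.1131  0.3205

x=Σ⁻¹μ = [0.5802  1.3325  1.8379  -0.2665  0.1308  3.1941]
y=Σ⁻¹𝟙 = [11.1100  9.3842  8.1390  4.6333  9.0734  13.5755]
a=μᵀx=1.111164  b=𝟙ᵀx=6.808851  c=𝟙ᵀy=55.915226  D=ac−b²=15.770504
λ₁=(c·0.136−b)/D = (55.915226·0.136−6.808851)/15.770504 = 0.050450
λ₂=(a−b·0.136)/D = (1.111164−6.808851·0.136)/15.770504 = 0.011741
w* = 0.050450·x + 0.011741·y:
  w_0 = 0.050450·0.5802 + 0.011741·11.1100 = 0.1597  (Intel)
  w_1 = 0.050450·1.3325 + 0.011741·9.3842 = 0.1774  (Lockheed)
  w_2 = 0.050450·1.8379 + 0.011741·8.1390 = 0.1883  (Pfizer)
  w_3 = 0.050450·-0.2665 + 0.011741·4.6333 = 0.0410  (Ford)
  w_4 = 0.050450·0.1308 + 0.011741·9.0734 = 0.1131  (Qualcomm)
  w_5 = 0.050450·3.1941 + 0.011741·13.5755 = 0.3205  (Xerox)
Σw_i=1.0000  μᵀw=0.1360
σ²=wᵀΣw=λ₁·μ_p+λ₂ = 0.050450·0.136 + 0.011741 = 0.018602 ≈ 0.0186


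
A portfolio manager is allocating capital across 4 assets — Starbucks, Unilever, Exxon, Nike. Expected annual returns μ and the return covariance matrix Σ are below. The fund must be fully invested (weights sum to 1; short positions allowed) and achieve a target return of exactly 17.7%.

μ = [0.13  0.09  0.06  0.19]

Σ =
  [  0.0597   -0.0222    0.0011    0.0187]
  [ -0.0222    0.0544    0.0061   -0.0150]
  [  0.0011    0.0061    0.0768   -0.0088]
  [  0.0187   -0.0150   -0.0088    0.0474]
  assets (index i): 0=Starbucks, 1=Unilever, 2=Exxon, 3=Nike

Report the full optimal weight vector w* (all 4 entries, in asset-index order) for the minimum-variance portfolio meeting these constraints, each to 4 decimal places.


0.0619  0.2268  -0.1030  0.8143

g=Σ⁻¹μ = [2.1014  3.6473  0.9788  4.5153]
h=Σ⁻¹𝟙 = [20.4977  32.3600  13.0998  25.6830]
a=μᵀg=1.518080  b=𝟙ᵀg=11.242847  c=𝟙ᵀh=91.640439  D=ac−b²=12.715881
λ₁=(c·0.177−b)/D = (91.640439·0.177−11.242847)/12.715881 = 0.391441
λ₂=(a−b·0.177)/D = (1.518080−11.242847·0.177)/12.715881 = -0.037111
w* = 0.391441·g + -0.037111·h:
  w_0 = 0.391441·2.1014 + -0.037111·20.4977 = 0.0619  (Starbucks)
  w_1 = 0.391441·3.6473 + -0.037111·32.3600 = 0.2268  (Unilever)
  w_2 = 0.391441·0.9788 + -0.037111·13.0998 = -0.1030  (Exxon)
  w_3 = 0.391441·4.5153 + -0.037111·25.6830 = 0.8143  (Nike)
Σw_i=1.0000  μᵀw=0.1770
σ²=wᵀΣw=λ₁·μ_p+λ₂ = 0.391441·0.177 + -0.037111 = 0.032174 ≈ 0.0322


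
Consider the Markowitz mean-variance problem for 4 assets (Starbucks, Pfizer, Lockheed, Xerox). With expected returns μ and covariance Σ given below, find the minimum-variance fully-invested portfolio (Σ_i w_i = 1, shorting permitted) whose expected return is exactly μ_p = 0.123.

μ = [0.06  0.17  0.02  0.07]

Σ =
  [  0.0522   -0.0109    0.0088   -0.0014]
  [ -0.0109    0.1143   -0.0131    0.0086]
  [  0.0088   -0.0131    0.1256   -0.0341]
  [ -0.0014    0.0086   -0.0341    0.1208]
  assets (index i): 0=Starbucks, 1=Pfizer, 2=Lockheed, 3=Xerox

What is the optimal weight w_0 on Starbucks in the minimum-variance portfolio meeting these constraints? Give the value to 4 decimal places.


u=Σ⁻¹μ = [1.4391  1.6246  0.3880  0.5900]
v=Σ⁻¹𝟙 = [19.9633  11.0640  10.6280  10.7220]
a=μᵀu=0.411594  b=𝟙ᵀu=4.041778  c=𝟙ᵀv=52.377283  D=ac−b²=5.222221
λ₁=(c·0.123−b)/D = (52.377283·0.123−4.041778)/5.222221 = 0.459695
λ₂=(a−b·0.123)/D = (0.411594−4.041778·0.123)/5.222221 = -0.016381
w* = 0.459695·u + -0.016381·v:
  w_0 = 0.459695·1.4391 + -0.016381·19.9633 = 0.3345  (Starbucks)
  w_1 = 0.459695·1.6246 + -0.016381·11.0640 = 0.5656  (Pfizer)
  w_2 = 0.459695·0.3880 + -0.016381·10.6280 = 0.0043  (Lockheed)
  w_3 = 0.459695·0.5900 + -0.016381·10.7220 = 0.0956  (Xerox)
Σw_i=1.0000  μᵀw=0.1230
σ²=wᵀΣw=λ₁·μ_p+λ₂ = 0.459695·0.123 + -0.016381 = 0.040162 ≈ 0.0402

0.3345


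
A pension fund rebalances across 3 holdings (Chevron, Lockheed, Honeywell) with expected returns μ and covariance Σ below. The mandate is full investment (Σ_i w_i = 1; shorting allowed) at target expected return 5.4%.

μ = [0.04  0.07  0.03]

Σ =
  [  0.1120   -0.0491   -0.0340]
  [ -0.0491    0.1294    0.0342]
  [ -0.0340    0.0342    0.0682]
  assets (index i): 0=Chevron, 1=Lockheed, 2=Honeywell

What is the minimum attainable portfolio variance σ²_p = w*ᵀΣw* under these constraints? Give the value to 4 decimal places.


0.0320

p=Σ⁻¹μ = [0.8224  0.7244  0.4866]
q=Σ⁻¹𝟙 = [19.1025  9.8955  19.2237]
a=μᵀp=0.098206  b=𝟙ᵀp=2.033496  c=𝟙ᵀq=48.221695  D=ac−b²=0.600554
λ₁=(c·0.054−b)/D = (48.221695·0.054−2.033496)/0.600554 = 0.949915
λ₂=(a−b·0.054)/D = (0.098206−2.033496·0.054)/0.600554 = -0.019320
w* = 0.949915·p + -0.019320·q:
  w_0 = 0.949915·0.8224 + -0.019320·19.1025 = 0.4122  (Chevron)
  w_1 = 0.949915·0.7244 + -0.019320·9.8955 = 0.4970  (Lockheed)
  w_2 = 0.949915·0.4866 + -0.019320·19.2237 = 0.0909  (Honeywell)
Σw_i=1.0000  μᵀw=0.0540
σ²=wᵀΣw=λ₁·μ_p+λ₂ = 0.949915·0.054 + -0.019320 = 0.031975 ≈ 0.0320


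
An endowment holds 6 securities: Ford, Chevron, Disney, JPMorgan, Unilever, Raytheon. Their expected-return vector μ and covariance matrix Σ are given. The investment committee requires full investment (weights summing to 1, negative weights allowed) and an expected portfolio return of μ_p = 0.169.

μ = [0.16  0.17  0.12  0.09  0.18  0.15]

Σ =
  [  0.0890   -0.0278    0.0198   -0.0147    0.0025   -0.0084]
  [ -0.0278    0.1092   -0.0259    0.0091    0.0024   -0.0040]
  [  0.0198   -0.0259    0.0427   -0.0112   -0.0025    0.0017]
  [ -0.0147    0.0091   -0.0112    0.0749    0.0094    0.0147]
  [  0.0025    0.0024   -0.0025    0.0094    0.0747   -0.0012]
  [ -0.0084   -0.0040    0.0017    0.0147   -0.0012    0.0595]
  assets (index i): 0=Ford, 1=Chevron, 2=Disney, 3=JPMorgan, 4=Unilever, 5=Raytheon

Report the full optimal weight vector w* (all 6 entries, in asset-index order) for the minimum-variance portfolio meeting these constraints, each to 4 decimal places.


g=Σ⁻¹μ = [2.2354  3.0136  3.8992  1.0376  2.2816  2.7175]
h=Σ⁻¹𝟙 = [13.5206  19.5170  32.7003  13.9090  11.9068  15.8971]
a=μᵀg=2.249566  b=𝟙ᵀg=15.184821  c=𝟙ᵀh=107.450778  D=ac−b²=11.138791
λ₁=(c·0.169−b)/D = (107.450778·0.169−15.184821)/11.138791 = 0.267027
λ₂=(a−b·0.169)/D = (2.249566−15.184821·0.169)/11.138791 = -0.028429
w* = 0.267027·g + -0.028429·h:
  w_0 = 0.267027·2.2354 + -0.028429·13.5206 = 0.2125  (Ford)
  w_1 = 0.267027·3.0136 + -0.028429·19.5170 = 0.2499  (Chevron)
  w_2 = 0.267027·3.8992 + -0.028429·32.7003 = 0.1115  (Disney)
  w_3 = 0.267027·1.0376 + -0.028429·13.9090 = -0.1184  (JPMorgan)
  w_4 = 0.267027·2.2816 + -0.028429·11.9068 = 0.2707  (Unilever)
  w_5 = 0.267027·2.7175 + -0.028429·15.8971 = 0.2737  (Raytheon)
Σw_i=1.0000  μᵀw=0.1690
σ²=wᵀΣw=λ₁·μ_p+λ₂ = 0.267027·0.169 + -0.028429 = 0.016698 ≈ 0.0167

0.2125  0.2499  0.1115  -0.1184  0.2707  0.2737


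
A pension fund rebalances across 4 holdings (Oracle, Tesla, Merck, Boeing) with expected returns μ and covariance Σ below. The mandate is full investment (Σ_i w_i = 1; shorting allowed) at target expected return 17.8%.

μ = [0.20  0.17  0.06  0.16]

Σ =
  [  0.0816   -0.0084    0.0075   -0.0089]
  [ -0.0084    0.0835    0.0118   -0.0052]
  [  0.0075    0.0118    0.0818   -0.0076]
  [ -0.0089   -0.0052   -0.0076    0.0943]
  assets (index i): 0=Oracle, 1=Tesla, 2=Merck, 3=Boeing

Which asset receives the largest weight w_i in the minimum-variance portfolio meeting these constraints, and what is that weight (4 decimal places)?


Oracle (0.3924)

g=Σ⁻¹μ = [2.9028  2.4158  0.3167  2.1294]
h=Σ⁻¹𝟙 = [14.0883  12.7707  10.3427  13.4719]
a=μᵀg=1.350957  b=𝟙ᵀg=7.764730  c=𝟙ᵀh=50.673495  D=ac−b²=8.166692
λ₁=(c·0.178−b)/D = (50.673495·0.178−7.764730)/8.166692 = 0.153692
λ₂=(a−b·0.178)/D = (1.350957−7.764730·0.178)/8.166692 = -0.003816
w* = 0.153692·g + -0.003816·h:
  w_0 = 0.153692·2.9028 + -0.003816·14.0883 = 0.3924  (Oracle)
  w_1 = 0.153692·2.4158 + -0.003816·12.7707 = 0.3226  (Tesla)
  w_2 = 0.153692·0.3167 + -0.003816·10.3427 = 0.0092  (Merck)
  w_3 = 0.153692·2.1294 + -0.003816·13.4719 = 0.2759  (Boeing)
Σw_i=1.0000  μᵀw=0.1780
σ²=wᵀΣw=λ₁·μ_p+λ₂ = 0.153692·0.178 + -0.003816 = 0.023541 ≈ 0.0235


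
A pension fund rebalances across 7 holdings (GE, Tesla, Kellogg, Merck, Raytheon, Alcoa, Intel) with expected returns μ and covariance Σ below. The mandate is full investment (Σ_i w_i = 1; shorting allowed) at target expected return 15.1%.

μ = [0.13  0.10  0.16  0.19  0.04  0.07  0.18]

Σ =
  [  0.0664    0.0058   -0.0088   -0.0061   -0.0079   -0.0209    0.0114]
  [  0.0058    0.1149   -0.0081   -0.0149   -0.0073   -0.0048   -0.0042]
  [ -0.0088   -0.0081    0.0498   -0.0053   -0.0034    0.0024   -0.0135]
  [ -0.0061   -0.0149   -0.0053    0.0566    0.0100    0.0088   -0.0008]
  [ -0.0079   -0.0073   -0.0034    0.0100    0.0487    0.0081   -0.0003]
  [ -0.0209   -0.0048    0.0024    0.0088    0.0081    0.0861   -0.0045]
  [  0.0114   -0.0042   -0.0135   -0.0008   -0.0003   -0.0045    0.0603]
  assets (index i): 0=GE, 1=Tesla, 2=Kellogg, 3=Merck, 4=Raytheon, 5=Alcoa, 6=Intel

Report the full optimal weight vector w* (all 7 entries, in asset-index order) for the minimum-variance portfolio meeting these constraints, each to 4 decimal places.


0.1306  0.0945  0.2707  0.2149  0.0416  0.0529  0.1948

p=Σ⁻¹μ = [2.6928  1.9467  5.5669  4.4125  0.8750  1.0959  4.0026]
q=Σ⁻¹𝟙 = [23.6983  15.7523  36.1933  21.9054  22.5693  14.0635  22.7561]
a=μᵀp=3.105975  b=𝟙ᵀp=20.592276  c=𝟙ᵀq=156.938162  D=ac−b²=63.404249
λ₁=(c·0.151−b)/D = (156.938162·0.151−20.592276)/63.404249 = 0.048978
λ₂=(a−b·0.151)/D = (3.105975−20.592276·0.151)/63.404249 = -0.000055
w* = 0.048978·p + -0.000055·q:
  w_0 = 0.048978·2.6928 + -0.000055·23.6983 = 0.1306  (GE)
  w_1 = 0.048978·1.9467 + -0.000055·15.7523 = 0.0945  (Tesla)
  w_2 = 0.048978·5.5669 + -0.000055·36.1933 = 0.2707  (Kellogg)
  w_3 = 0.048978·4.4125 + -0.000055·21.9054 = 0.2149  (Merck)
  w_4 = 0.048978·0.8750 + -0.000055·22.5693 = 0.0416  (Raytheon)
  w_5 = 0.048978·1.0959 + -0.000055·14.0635 = 0.0529  (Alcoa)
  w_6 = 0.048978·4.0026 + -0.000055·22.7561 = 0.1948  (Intel)
Σw_i=1.0000  μᵀw=0.1510
σ²=wᵀΣw=λ₁·μ_p+λ₂ = 0.048978·0.151 + -0.000055 = 0.007341 ≈ 0.0073


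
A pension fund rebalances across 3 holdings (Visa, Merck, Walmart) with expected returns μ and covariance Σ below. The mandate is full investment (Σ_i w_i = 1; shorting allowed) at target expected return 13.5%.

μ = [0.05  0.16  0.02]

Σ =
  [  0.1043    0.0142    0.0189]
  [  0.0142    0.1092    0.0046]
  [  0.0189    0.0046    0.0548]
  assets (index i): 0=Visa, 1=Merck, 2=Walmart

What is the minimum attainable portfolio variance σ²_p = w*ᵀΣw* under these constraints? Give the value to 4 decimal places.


x=Σ⁻¹μ = [0.2570  1.4252  0.1567]
y=Σ⁻¹𝟙 = [5.6990  7.7580  15.6314]
a=μᵀx=0.244012  b=𝟙ᵀx=1.838852  c=𝟙ᵀy=29.088376  D=ac−b²=3.716531
λ₁=(c·0.135−b)/D = (29.088376·0.135−1.838852)/3.716531 = 0.561835
λ₂=(a−b·0.135)/D = (0.244012−1.838852·0.135)/3.716531 = -0.001139
w* = 0.561835·x + -0.001139·y:
  w_0 = 0.561835·0.2570 + -0.001139·5.6990 = 0.1379  (Visa)
  w_1 = 0.561835·1.4252 + -0.001139·7.7580 = 0.7919  (Merck)
  w_2 = 0.561835·0.1567 + -0.001139·15.6314 = 0.0702  (Walmart)
Σw_i=1.0000  μᵀw=0.1350
σ²=wᵀΣw=λ₁·μ_p+λ₂ = 0.561835·0.135 + -0.001139 = 0.074709 ≈ 0.0747

0.0747


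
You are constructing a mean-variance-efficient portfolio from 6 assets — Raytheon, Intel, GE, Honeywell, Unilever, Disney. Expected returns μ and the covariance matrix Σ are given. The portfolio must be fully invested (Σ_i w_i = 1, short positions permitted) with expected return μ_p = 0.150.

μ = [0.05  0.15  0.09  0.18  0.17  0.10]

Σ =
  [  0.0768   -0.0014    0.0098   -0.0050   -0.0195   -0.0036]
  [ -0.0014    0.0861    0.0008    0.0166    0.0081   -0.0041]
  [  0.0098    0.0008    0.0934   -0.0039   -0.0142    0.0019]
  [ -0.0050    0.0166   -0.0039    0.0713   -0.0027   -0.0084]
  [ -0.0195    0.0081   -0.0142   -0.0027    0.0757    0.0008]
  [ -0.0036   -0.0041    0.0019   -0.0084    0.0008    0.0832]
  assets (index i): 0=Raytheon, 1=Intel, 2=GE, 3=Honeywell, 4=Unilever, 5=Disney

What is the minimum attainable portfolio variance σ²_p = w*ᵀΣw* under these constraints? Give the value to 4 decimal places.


p=Σ⁻¹μ = [1.4750  1.0295  1.3160  2.7490  2.8442  1.5366]
q=Σ⁻¹𝟙 = [18.4181  7.3948  12.1386  16.7085  19.8840  14.3991]
a=μᵀp=1.478608  b=𝟙ᵀp=10.950313  c=𝟙ᵀq=88.943062  D=ac−b²=11.602588
λ₁=(c·0.150−b)/D = (88.943062·0.150−10.950313)/11.602588 = 0.206087
λ₂=(a−b·0.150)/D = (1.478608−10.950313·0.150)/11.602588 = -0.014130
w* = 0.206087·p + -0.014130·q:
  w_0 = 0.206087·1.4750 + -0.014130·18.4181 = 0.0437  (Raytheon)
  w_1 = 0.206087·1.0295 + -0.014130·7.3948 = 0.1077  (Intel)
  w_2 = 0.206087·1.3160 + -0.014130·12.1386 = 0.0997  (GE)
  w_3 = 0.206087·2.7490 + -0.014130·16.7085 = 0.3305  (Honeywell)
  w_4 = 0.206087·2.8442 + -0.014130·19.8840 = 0.3052  (Unilever)
  w_5 = 0.206087·1.5366 + -0.014130·14.3991 = 0.1132  (Disney)
Σw_i=1.0000  μᵀw=0.1500
σ²=wᵀΣw=λ₁·μ_p+λ₂ = 0.206087·0.150 + -0.014130 = 0.016784 ≈ 0.0168

0.0168


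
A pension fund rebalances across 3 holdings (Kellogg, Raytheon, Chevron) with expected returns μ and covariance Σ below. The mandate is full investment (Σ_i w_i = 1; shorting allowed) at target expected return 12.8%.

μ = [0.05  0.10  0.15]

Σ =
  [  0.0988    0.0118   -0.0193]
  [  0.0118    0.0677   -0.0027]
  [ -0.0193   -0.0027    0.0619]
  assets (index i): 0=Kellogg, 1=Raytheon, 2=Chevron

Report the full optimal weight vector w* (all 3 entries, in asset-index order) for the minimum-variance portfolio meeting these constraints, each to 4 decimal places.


x=Σ⁻¹μ = [0.8735  1.4349  2.7582]
y=Σ⁻¹𝟙 = [12.5550  13.4065  20.6544]
a=μᵀx=0.600891  b=𝟙ᵀx=5.066561  c=𝟙ᵀy=46.615896  D=ac−b²=2.341038
λ₁=(c·0.128−b)/D = (46.615896·0.128−5.066561)/2.341038 = 0.384562
λ₂=(a−b·0.128)/D = (0.600891−5.066561·0.128)/2.341038 = -0.020345
w* = 0.384562·x + -0.020345·y:
  w_0 = 0.384562·0.8735 + -0.020345·12.5550 = 0.0805  (Kellogg)
  w_1 = 0.384562·1.4349 + -0.020345·13.4065 = 0.2790  (Raytheon)
  w_2 = 0.384562·2.7582 + -0.020345·20.6544 = 0.6405  (Chevron)
Σw_i=1.0000  μᵀw=0.1280
σ²=wᵀΣw=λ₁·μ_p+λ₂ = 0.384562·0.128 + -0.020345 = 0.028879 ≈ 0.0289

0.0805  0.2790  0.6405
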